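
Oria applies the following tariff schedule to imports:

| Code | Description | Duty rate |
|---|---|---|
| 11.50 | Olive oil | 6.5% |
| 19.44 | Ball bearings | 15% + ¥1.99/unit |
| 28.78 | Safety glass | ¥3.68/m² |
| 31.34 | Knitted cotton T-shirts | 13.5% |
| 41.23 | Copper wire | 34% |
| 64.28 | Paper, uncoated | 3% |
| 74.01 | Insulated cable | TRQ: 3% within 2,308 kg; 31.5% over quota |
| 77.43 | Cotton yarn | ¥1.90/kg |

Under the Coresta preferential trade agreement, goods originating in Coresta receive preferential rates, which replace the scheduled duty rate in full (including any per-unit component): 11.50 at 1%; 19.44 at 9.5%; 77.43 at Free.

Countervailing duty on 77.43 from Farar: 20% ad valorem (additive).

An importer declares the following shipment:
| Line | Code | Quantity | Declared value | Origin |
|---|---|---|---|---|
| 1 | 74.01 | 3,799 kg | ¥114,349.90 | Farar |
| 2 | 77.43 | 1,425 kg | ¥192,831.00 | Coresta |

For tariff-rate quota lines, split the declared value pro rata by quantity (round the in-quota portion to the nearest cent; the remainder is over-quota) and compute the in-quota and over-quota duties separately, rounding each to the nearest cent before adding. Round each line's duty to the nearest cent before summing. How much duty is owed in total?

¥16,221.04

Line 1 (74.01, Farar, 3,799 kg, ¥114,349.90):
Code 74.01 is under a tariff-rate quota (threshold 2,308 kg). In-quota: 2,308 kg at 3%; over-quota: 1,491 kg at 31.5%.
Pro-rata value split: in-quota = ¥114,349.90 × 2,308/3,799 = ¥69,470.80; over-quota = ¥114,349.90 − ¥69,470.80 = ¥44,879.10.
In-quota duty = ¥69,470.80 × 3% = ¥2,084.12. Over-quota duty = ¥44,879.10 × 31.5% = ¥14,136.92.
Line duty = ¥2,084.12 + ¥14,136.92 = ¥16,221.04.
Line 2 (77.43, Coresta, 1,425 kg, ¥192,831.00):
Base rate for 77.43 is ¥1.90/kg.
Origin Coresta qualifies under the Oria–Coresta agreement and 77.43 is covered: preferential rate Free applies instead.
The additional-duty order on 77.43 targets Farar, not Coresta; it does not apply.
Duty = ¥192,831.00 × 0% = ¥0.00.
Total = ¥16,221.04 + ¥0.00 = ¥16,221.04.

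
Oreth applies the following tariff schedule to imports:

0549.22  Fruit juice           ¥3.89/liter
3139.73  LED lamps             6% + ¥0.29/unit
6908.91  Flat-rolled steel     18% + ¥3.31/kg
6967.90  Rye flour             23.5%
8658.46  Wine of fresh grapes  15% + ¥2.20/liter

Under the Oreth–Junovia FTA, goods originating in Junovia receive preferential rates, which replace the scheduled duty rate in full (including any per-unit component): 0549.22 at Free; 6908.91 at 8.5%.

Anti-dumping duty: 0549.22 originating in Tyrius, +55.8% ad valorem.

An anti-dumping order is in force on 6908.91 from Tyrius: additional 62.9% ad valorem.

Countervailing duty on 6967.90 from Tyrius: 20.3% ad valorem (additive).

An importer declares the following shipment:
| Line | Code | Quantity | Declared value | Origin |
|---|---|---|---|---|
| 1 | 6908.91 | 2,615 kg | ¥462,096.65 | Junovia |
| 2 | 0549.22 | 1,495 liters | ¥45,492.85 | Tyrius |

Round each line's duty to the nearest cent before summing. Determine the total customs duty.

¥70,478.78

Line 1 (6908.91, Junovia, 2,615 kg, ¥462,096.65):
Base rate for 6908.91 is 18% + ¥3.31/kg.
Origin Junovia qualifies under the Oreth–Junovia agreement and 6908.91 is covered: preferential rate 8.5% applies instead.
The additional-duty order on 6908.91 targets Tyrius, not Junovia; it does not apply.
Duty = ¥462,096.65 × 8.5% = ¥39,278.22.
Line 2 (0549.22, Tyrius, 1,495 liters, ¥45,492.85):
Base rate for 0549.22 is ¥3.89/liter.
0549.22 has an FTA preferential rate, but origin Tyrius is not Junovia; base rate stands.
Additional duty on 0549.22 from Tyrius: +55.8% ad valorem. Applied ad valorem rate = 55.8%.
Duty = ¥45,492.85 × 55.8% + 1,495 × ¥3.89 = ¥31,200.56.
Total = ¥39,278.22 + ¥31,200.56 = ¥70,478.78.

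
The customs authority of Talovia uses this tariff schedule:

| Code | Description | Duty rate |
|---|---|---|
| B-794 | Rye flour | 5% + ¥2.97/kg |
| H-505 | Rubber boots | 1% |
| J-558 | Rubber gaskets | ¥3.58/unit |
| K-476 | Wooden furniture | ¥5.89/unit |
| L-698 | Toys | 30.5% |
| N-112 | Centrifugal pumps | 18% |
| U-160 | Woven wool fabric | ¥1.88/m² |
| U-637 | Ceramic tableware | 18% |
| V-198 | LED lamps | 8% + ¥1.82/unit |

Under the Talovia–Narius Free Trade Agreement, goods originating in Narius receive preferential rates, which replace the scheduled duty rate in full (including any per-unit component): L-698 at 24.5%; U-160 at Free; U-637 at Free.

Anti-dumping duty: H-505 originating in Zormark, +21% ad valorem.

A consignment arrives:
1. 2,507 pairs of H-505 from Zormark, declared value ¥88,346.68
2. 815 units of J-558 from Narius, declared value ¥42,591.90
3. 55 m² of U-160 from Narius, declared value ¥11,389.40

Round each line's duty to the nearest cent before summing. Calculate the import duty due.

¥22,353.97

Line 1 (H-505, Zormark, 2,507 pairs, ¥88,346.68):
Base rate for H-505 is 1%.
Additional duty on H-505 from Zormark: +21%. Applied ad valorem rate: 1% + 21% = 22%.
Duty = ¥88,346.68 × 22% = ¥19,436.27.
Line 2 (J-558, Narius, 815 units, ¥42,591.90):
Base rate for J-558 is ¥3.58/unit.
Origin Narius is the FTA partner but J-558 is not on the preference list; base rate stands.
Duty = 815 × ¥3.58 = ¥2,917.70.
Line 3 (U-160, Narius, 55 m², ¥11,389.40):
Base rate for U-160 is ¥1.88/m².
Origin Narius qualifies under the Talovia–Narius agreement and U-160 is covered: preferential rate Free applies instead.
Duty = ¥11,389.40 × 0% = ¥0.00.
Total = ¥19,436.27 + ¥2,917.70 + ¥0.00 = ¥22,353.97.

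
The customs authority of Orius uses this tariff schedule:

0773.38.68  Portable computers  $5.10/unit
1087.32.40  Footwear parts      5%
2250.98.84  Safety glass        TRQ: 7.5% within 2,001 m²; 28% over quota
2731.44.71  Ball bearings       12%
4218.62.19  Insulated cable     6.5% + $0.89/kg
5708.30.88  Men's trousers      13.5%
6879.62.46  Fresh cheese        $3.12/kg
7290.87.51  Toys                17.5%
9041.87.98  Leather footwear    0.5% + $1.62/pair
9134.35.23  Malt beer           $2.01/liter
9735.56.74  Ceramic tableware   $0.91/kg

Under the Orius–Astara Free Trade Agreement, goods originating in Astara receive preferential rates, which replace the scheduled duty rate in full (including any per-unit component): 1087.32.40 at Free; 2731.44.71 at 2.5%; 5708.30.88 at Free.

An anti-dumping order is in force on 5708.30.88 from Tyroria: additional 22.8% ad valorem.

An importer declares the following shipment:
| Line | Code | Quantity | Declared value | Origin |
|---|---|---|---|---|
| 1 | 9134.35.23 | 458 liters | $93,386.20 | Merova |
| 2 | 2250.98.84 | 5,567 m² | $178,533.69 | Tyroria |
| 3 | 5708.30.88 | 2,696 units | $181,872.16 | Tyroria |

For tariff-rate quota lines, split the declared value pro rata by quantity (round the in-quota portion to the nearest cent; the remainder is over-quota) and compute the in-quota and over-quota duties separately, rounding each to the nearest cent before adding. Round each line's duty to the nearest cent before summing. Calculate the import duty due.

Line 1 (9134.35.23, Merova, 458 liters, $93,386.20):
Base rate for 9134.35.23 is $2.01/liter.
Duty = 458 × $2.01 = $920.58.
Line 2 (2250.98.84, Tyroria, 5,567 m², $178,533.69):
Code 2250.98.84 is under a tariff-rate quota (threshold 2,001 m²). In-quota: 2,001 m² at 7.5%; over-quota: 3,566 m² at 28%.
Pro-rata value split: in-quota = $178,533.69 × 2,001/5,567 = $64,172.07; over-quota = $178,533.69 − $64,172.07 = $114,361.62.
In-quota duty = $64,172.07 × 7.5% = $4,812.91. Over-quota duty = $114,361.62 × 28% = $32,021.25.
Line duty = $4,812.91 + $32,021.25 = $36,834.16.
Line 3 (5708.30.88, Tyroria, 2,696 units, $181,872.16):
Base rate for 5708.30.88 is 13.5%.
5708.30.88 has an FTA preferential rate, but origin Tyroria is not Astara; base rate stands.
Additional duty on 5708.30.88 from Tyroria: +22.8%. Applied ad valorem rate: 13.5% + 22.8% = 36.3%.
Duty = $181,872.16 × 36.3% = $66,019.59.
Total = $920.58 + $36,834.16 + $66,019.59 = $103,774.33.

$103,774.33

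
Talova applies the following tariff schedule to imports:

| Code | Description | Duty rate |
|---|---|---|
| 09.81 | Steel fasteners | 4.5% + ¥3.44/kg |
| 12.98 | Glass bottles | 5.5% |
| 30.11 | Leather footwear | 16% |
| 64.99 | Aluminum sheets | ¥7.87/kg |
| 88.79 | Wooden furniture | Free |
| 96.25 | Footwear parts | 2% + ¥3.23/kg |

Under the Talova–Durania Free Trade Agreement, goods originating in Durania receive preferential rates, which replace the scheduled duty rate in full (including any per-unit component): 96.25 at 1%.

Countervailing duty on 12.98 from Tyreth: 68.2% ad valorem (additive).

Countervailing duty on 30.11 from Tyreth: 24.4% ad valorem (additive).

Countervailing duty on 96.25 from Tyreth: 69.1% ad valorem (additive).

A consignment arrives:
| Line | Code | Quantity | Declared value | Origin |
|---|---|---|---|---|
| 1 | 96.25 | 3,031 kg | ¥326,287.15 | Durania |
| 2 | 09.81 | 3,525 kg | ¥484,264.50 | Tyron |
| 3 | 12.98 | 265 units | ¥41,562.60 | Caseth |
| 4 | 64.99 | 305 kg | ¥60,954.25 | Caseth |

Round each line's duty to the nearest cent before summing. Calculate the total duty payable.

Line 1 (96.25, Durania, 3,031 kg, ¥326,287.15):
Base rate for 96.25 is 2% + ¥3.23/kg.
Origin Durania qualifies under the Talova–Durania agreement and 96.25 is covered: preferential rate 1% applies instead.
The additional-duty order on 96.25 targets Tyreth, not Durania; it does not apply.
Duty = ¥326,287.15 × 1% = ¥3,262.87.
Line 2 (09.81, Tyron, 3,525 kg, ¥484,264.50):
Base rate for 09.81 is 4.5% + ¥3.44/kg.
Duty = ¥484,264.50 × 4.5% + 3,525 × ¥3.44 = ¥33,917.90.
Line 3 (12.98, Caseth, 265 units, ¥41,562.60):
Base rate for 12.98 is 5.5%.
The additional-duty order on 12.98 targets Tyreth, not Caseth; it does not apply.
Duty = ¥41,562.60 × 5.5% = ¥2,285.94.
Line 4 (64.99, Caseth, 305 kg, ¥60,954.25):
Base rate for 64.99 is ¥7.87/kg.
Duty = 305 × ¥7.87 = ¥2,400.35.
Total = ¥3,262.87 + ¥33,917.90 + ¥2,285.94 + ¥2,400.35 = ¥41,867.06.

¥41,867.06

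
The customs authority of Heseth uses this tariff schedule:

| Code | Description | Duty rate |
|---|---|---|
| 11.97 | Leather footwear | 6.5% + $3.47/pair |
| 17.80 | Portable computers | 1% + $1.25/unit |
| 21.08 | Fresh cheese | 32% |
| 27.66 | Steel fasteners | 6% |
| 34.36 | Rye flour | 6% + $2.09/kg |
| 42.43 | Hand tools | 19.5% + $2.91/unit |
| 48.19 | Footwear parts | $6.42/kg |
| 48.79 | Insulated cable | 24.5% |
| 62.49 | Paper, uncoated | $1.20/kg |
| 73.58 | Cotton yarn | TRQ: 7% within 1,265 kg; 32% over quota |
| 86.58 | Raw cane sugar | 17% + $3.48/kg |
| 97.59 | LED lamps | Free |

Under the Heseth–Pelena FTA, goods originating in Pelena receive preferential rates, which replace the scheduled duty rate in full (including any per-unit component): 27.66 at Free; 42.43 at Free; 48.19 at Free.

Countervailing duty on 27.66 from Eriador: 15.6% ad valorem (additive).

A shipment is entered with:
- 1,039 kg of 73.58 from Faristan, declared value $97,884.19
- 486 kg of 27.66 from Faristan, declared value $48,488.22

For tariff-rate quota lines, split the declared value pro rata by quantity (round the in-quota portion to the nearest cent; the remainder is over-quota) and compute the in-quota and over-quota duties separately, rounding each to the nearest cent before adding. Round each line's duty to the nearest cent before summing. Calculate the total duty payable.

$9,761.18

Line 1 (73.58, Faristan, 1,039 kg, $97,884.19):
Code 73.58 is under a tariff-rate quota (threshold 1,265 kg). Quantity 1,039 kg is within the quota, so the in-quota rate 7% applies to the full value.
Duty = $97,884.19 × 7% = $6,851.89.
Line 2 (27.66, Faristan, 486 kg, $48,488.22):
Base rate for 27.66 is 6%.
27.66 has an FTA preferential rate, but origin Faristan is not Pelena; base rate stands.
The additional-duty order on 27.66 targets Eriador, not Faristan; it does not apply.
Duty = $48,488.22 × 6% = $2,909.29.
Total = $6,851.89 + $2,909.29 = $9,761.18.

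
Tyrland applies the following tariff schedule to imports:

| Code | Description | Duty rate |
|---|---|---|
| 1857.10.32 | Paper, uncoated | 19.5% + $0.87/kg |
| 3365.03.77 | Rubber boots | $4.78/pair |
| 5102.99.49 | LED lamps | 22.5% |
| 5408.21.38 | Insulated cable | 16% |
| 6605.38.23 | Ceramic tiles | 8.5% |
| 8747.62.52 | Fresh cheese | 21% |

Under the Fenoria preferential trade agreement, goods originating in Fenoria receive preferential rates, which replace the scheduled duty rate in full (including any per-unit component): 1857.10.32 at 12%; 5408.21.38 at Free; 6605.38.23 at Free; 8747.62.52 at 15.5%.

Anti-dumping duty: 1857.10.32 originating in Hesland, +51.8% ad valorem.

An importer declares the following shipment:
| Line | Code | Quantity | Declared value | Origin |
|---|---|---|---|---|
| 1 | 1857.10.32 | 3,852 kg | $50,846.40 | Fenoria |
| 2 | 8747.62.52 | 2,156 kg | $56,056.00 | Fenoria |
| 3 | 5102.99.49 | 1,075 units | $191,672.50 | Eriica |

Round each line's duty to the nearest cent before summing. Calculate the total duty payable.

$57,916.56

Line 1 (1857.10.32, Fenoria, 3,852 kg, $50,846.40):
Base rate for 1857.10.32 is 19.5% + $0.87/kg.
Origin Fenoria qualifies under the Tyrland–Fenoria agreement and 1857.10.32 is covered: preferential rate 12% applies instead.
The additional-duty order on 1857.10.32 targets Hesland, not Fenoria; it does not apply.
Duty = $50,846.40 × 12% = $6,101.57.
Line 2 (8747.62.52, Fenoria, 2,156 kg, $56,056.00):
Base rate for 8747.62.52 is 21%.
Origin Fenoria qualifies under the Tyrland–Fenoria agreement and 8747.62.52 is covered: preferential rate 15.5% applies instead.
Duty = $56,056.00 × 15.5% = $8,688.68.
Line 3 (5102.99.49, Eriica, 1,075 units, $191,672.50):
Base rate for 5102.99.49 is 22.5%.
Duty = $191,672.50 × 22.5% = $43,126.31.
Total = $6,101.57 + $8,688.68 + $43,126.31 = $57,916.56.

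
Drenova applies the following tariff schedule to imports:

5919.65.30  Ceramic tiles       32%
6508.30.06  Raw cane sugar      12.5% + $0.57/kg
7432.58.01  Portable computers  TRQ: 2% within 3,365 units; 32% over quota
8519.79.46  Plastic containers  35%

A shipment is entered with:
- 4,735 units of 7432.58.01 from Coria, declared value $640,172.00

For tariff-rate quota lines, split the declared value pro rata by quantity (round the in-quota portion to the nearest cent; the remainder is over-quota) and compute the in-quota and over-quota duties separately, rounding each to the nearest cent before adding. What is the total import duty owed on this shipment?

Line 1 (7432.58.01, Coria, 4,735 units, $640,172.00):
Code 7432.58.01 is under a tariff-rate quota (threshold 3,365 units). In-quota: 3,365 units at 2%; over-quota: 1,370 units at 32%.
Pro-rata value split: in-quota = $640,172.00 × 3,365/4,735 = $454,948.00; over-quota = $640,172.00 − $454,948.00 = $185,224.00.
In-quota duty = $454,948.00 × 2% = $9,098.96. Over-quota duty = $185,224.00 × 32% = $59,271.68.
Line duty = $9,098.96 + $59,271.68 = $68,370.64.

$68,370.64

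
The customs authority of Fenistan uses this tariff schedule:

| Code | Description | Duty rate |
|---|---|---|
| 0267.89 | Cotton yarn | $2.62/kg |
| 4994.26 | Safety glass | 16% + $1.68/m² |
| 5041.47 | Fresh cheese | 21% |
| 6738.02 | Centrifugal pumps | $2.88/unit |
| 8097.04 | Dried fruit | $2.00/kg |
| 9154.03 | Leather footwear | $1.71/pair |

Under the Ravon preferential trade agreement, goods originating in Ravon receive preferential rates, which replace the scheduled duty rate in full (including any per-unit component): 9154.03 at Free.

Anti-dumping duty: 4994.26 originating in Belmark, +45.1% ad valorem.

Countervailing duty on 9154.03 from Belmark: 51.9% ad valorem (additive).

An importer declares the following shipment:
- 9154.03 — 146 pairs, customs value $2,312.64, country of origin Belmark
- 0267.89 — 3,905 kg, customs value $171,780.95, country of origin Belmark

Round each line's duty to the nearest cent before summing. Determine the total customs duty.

$11,681.02

Line 1 (9154.03, Belmark, 146 pairs, $2,312.64):
Base rate for 9154.03 is $1.71/pair.
9154.03 has an FTA preferential rate, but origin Belmark is not Ravon; base rate stands.
Additional duty on 9154.03 from Belmark: +51.9% ad valorem. Applied ad valorem rate = 51.9%.
Duty = $2,312.64 × 51.9% + 146 × $1.71 = $1,449.92.
Line 2 (0267.89, Belmark, 3,905 kg, $171,780.95):
Base rate for 0267.89 is $2.62/kg.
Duty = 3,905 × $2.62 = $10,231.10.
Total = $1,449.92 + $10,231.10 = $11,681.02.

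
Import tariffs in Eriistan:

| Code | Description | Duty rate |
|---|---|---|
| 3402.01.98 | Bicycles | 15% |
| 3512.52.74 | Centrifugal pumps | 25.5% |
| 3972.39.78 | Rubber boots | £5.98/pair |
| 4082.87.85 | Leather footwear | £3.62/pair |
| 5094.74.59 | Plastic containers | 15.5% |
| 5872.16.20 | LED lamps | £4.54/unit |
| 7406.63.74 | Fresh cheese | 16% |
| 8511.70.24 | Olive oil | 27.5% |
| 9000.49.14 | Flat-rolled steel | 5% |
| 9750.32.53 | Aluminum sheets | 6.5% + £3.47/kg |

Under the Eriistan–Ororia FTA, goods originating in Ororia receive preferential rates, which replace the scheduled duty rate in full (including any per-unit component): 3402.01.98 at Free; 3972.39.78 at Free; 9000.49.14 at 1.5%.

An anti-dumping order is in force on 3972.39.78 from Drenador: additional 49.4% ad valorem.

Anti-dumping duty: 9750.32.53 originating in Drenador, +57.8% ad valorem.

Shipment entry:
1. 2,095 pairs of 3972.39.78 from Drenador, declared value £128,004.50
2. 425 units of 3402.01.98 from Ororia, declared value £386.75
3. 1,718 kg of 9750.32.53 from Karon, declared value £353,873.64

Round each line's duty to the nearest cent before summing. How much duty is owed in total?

£104,725.57

Line 1 (3972.39.78, Drenador, 2,095 pairs, £128,004.50):
Base rate for 3972.39.78 is £5.98/pair.
3972.39.78 has an FTA preferential rate, but origin Drenador is not Ororia; base rate stands.
Additional duty on 3972.39.78 from Drenador: +49.4% ad valorem. Applied ad valorem rate = 49.4%.
Duty = £128,004.50 × 49.4% + 2,095 × £5.98 = £75,762.32.
Line 2 (3402.01.98, Ororia, 425 units, £386.75):
Base rate for 3402.01.98 is 15%.
Origin Ororia qualifies under the Eriistan–Ororia agreement and 3402.01.98 is covered: preferential rate Free applies instead.
Duty = £386.75 × 0% = £0.00.
Line 3 (9750.32.53, Karon, 1,718 kg, £353,873.64):
Base rate for 9750.32.53 is 6.5% + £3.47/kg.
The additional-duty order on 9750.32.53 targets Drenador, not Karon; it does not apply.
Duty = £353,873.64 × 6.5% + 1,718 × £3.47 = £28,963.25.
Total = £75,762.32 + £0.00 + £28,963.25 = £104,725.57.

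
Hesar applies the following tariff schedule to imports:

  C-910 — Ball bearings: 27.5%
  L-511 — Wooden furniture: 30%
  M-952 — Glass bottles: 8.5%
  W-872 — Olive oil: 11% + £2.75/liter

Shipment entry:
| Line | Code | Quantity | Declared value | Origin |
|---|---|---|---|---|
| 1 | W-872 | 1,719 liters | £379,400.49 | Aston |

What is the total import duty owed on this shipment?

Line 1 (W-872, Aston, 1,719 liters, £379,400.49):
Base rate for W-872 is 11% + £2.75/liter.
Duty = £379,400.49 × 11% + 1,719 × £2.75 = £46,461.30.

£46,461.30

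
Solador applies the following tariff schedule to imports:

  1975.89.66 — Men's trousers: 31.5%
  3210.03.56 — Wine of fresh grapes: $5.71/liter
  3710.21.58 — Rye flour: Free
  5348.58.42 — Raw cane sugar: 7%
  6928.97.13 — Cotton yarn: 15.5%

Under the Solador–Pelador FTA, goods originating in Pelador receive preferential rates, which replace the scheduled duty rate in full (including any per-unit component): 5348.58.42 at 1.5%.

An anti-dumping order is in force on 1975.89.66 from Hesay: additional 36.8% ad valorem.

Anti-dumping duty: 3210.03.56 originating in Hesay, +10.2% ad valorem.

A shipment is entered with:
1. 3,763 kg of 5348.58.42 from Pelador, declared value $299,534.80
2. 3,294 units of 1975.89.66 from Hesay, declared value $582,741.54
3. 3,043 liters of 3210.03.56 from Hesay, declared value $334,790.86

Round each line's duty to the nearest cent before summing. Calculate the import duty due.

$454,029.69

Line 1 (5348.58.42, Pelador, 3,763 kg, $299,534.80):
Base rate for 5348.58.42 is 7%.
Origin Pelador qualifies under the Solador–Pelador agreement and 5348.58.42 is covered: preferential rate 1.5% applies instead.
Duty = $299,534.80 × 1.5% = $4,493.02.
Line 2 (1975.89.66, Hesay, 3,294 units, $582,741.54):
Base rate for 1975.89.66 is 31.5%.
Additional duty on 1975.89.66 from Hesay: +36.8%. Applied ad valorem rate: 31.5% + 36.8% = 68.3%.
Duty = $582,741.54 × 68.3% = $398,012.47.
Line 3 (3210.03.56, Hesay, 3,043 liters, $334,790.86):
Base rate for 3210.03.56 is $5.71/liter.
Additional duty on 3210.03.56 from Hesay: +10.2% ad valorem. Applied ad valorem rate = 10.2%.
Duty = $334,790.86 × 10.2% + 3,043 × $5.71 = $51,524.20.
Total = $4,493.02 + $398,012.47 + $51,524.20 = $454,029.69.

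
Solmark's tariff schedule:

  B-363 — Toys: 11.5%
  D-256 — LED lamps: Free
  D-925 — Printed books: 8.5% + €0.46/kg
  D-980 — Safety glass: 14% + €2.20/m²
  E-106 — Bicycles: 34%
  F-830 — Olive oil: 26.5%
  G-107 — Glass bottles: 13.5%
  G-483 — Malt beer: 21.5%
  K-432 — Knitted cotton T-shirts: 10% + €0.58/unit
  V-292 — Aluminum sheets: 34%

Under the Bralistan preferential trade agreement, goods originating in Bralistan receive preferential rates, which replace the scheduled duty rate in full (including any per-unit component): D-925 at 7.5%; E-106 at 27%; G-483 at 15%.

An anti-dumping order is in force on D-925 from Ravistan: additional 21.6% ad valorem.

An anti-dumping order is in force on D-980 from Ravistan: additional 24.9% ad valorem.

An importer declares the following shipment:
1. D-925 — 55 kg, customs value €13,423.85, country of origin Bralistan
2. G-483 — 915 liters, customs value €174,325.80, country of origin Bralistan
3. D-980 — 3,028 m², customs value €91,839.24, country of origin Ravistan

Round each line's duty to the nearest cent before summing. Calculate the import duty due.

Line 1 (D-925, Bralistan, 55 kg, €13,423.85):
Base rate for D-925 is 8.5% + €0.46/kg.
Origin Bralistan qualifies under the Solmark–Bralistan agreement and D-925 is covered: preferential rate 7.5% applies instead.
The additional-duty order on D-925 targets Ravistan, not Bralistan; it does not apply.
Duty = €13,423.85 × 7.5% = €1,006.79.
Line 2 (G-483, Bralistan, 915 liters, €174,325.80):
Base rate for G-483 is 21.5%.
Origin Bralistan qualifies under the Solmark–Bralistan agreement and G-483 is covered: preferential rate 15% applies instead.
Duty = €174,325.80 × 15% = €26,148.87.
Line 3 (D-980, Ravistan, 3,028 m², €91,839.24):
Base rate for D-980 is 14% + €2.20/m².
Additional duty on D-980 from Ravistan: +24.9%. Applied ad valorem rate: 14% + 24.9% = 38.9%.
Duty = €91,839.24 × 38.9% + 3,028 × €2.20 = €42,387.06.
Total = €1,006.79 + €26,148.87 + €42,387.06 = €69,542.72.

€69,542.72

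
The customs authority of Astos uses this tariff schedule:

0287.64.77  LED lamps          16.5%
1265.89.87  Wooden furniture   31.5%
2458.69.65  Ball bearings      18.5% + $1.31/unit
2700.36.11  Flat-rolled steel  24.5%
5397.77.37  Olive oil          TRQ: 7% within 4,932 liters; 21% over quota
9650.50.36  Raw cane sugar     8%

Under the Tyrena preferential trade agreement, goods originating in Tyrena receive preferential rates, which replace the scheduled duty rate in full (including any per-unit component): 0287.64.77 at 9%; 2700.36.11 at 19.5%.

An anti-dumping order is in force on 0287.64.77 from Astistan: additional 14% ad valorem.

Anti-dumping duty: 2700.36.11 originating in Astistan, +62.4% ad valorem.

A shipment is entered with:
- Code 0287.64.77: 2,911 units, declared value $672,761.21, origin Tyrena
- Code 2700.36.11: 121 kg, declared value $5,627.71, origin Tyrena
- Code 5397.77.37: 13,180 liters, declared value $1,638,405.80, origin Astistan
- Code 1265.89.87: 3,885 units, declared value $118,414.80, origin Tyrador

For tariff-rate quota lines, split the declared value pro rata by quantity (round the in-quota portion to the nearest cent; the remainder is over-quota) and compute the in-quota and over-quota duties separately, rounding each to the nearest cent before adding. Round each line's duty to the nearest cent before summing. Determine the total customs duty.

Line 1 (0287.64.77, Tyrena, 2,911 units, $672,761.21):
Base rate for 0287.64.77 is 16.5%.
Origin Tyrena qualifies under the Astos–Tyrena agreement and 0287.64.77 is covered: preferential rate 9% applies instead.
The additional-duty order on 0287.64.77 targets Astistan, not Tyrena; it does not apply.
Duty = $672,761.21 × 9% = $60,548.51.
Line 2 (2700.36.11, Tyrena, 121 kg, $5,627.71):
Base rate for 2700.36.11 is 24.5%.
Origin Tyrena qualifies under the Astos–Tyrena agreement and 2700.36.11 is covered: preferential rate 19.5% applies instead.
The additional-duty order on 2700.36.11 targets Astistan, not Tyrena; it does not apply.
Duty = $5,627.71 × 19.5% = $1,097.40.
Line 3 (5397.77.37, Astistan, 13,180 liters, $1,638,405.80):
Code 5397.77.37 is under a tariff-rate quota (threshold 4,932 liters). In-quota: 4,932 liters at 7%; over-quota: 8,248 liters at 21%.
Pro-rata value split: in-quota = $1,638,405.80 × 4,932/13,180 = $613,096.92; over-quota = $1,638,405.80 − $613,096.92 = $1,025,308.88.
In-quota duty = $613,096.92 × 7% = $42,916.78. Over-quota duty = $1,025,308.88 × 21% = $215,314.86.
Line duty = $42,916.78 + $215,314.86 = $258,231.64.
Line 4 (1265.89.87, Tyrador, 3,885 units, $118,414.80):
Base rate for 1265.89.87 is 31.5%.
Duty = $118,414.80 × 31.5% = $37,300.66.
Total = $60,548.51 + $1,097.40 + $258,231.64 + $37,300.66 = $357,178.21.

$357,178.21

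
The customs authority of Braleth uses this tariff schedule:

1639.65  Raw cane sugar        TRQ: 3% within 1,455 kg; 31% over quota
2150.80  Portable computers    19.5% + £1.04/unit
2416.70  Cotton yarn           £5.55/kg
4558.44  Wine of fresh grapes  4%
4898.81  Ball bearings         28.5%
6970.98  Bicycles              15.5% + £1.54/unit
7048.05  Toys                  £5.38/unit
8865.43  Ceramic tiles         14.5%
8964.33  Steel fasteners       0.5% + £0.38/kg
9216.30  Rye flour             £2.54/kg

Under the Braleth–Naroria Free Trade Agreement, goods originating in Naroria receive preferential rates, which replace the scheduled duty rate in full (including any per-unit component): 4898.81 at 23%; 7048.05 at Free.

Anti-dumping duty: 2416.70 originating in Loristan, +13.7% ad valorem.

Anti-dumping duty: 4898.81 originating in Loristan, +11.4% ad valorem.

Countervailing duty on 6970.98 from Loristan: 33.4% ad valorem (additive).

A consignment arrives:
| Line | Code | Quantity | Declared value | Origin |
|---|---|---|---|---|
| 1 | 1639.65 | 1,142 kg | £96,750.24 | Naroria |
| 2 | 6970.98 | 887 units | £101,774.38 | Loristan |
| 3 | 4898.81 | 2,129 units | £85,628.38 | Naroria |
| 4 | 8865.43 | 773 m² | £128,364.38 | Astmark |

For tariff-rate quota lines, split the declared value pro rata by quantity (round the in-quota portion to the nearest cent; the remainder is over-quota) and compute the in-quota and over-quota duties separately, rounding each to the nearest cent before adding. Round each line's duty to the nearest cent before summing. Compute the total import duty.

Line 1 (1639.65, Naroria, 1,142 kg, £96,750.24):
Code 1639.65 is under a tariff-rate quota (threshold 1,455 kg). Quantity 1,142 kg is within the quota, so the in-quota rate 3% applies to the full value.
Duty = £96,750.24 × 3% = £2,902.51.
Line 2 (6970.98, Loristan, 887 units, £101,774.38):
Base rate for 6970.98 is 15.5% + £1.54/unit.
Additional duty on 6970.98 from Loristan: +33.4%. Applied ad valorem rate: 15.5% + 33.4% = 48.9%.
Duty = £101,774.38 × 48.9% + 887 × £1.54 = £51,133.65.
Line 3 (4898.81, Naroria, 2,129 units, £85,628.38):
Base rate for 4898.81 is 28.5%.
Origin Naroria qualifies under the Braleth–Naroria agreement and 4898.81 is covered: preferential rate 23% applies instead.
The additional-duty order on 4898.81 targets Loristan, not Naroria; it does not apply.
Duty = £85,628.38 × 23% = £19,694.53.
Line 4 (8865.43, Astmark, 773 m², £128,364.38):
Base rate for 8865.43 is 14.5%.
Duty = £128,364.38 × 14.5% = £18,612.84.
Total = £2,902.51 + £51,133.65 + £19,694.53 + £18,612.84 = £92,343.53.

£92,343.53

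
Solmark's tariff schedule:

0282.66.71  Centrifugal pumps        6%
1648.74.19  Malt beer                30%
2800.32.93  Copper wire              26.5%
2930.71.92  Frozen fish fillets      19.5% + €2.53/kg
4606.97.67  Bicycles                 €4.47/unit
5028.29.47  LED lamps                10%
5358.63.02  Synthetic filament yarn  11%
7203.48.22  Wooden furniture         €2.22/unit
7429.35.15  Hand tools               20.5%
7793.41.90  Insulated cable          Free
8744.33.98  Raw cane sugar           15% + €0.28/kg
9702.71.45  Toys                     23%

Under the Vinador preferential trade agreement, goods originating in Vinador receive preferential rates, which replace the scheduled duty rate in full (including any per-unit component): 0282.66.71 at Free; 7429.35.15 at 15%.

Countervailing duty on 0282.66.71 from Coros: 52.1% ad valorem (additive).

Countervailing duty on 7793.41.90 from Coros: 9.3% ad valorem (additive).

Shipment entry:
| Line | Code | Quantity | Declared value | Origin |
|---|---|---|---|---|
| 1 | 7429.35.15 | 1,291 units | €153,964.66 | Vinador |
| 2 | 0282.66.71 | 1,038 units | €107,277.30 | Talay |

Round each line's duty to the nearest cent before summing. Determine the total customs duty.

€29,531.34

Line 1 (7429.35.15, Vinador, 1,291 units, €153,964.66):
Base rate for 7429.35.15 is 20.5%.
Origin Vinador qualifies under the Solmark–Vinador agreement and 7429.35.15 is covered: preferential rate 15% applies instead.
Duty = €153,964.66 × 15% = €23,094.70.
Line 2 (0282.66.71, Talay, 1,038 units, €107,277.30):
Base rate for 0282.66.71 is 6%.
0282.66.71 has an FTA preferential rate, but origin Talay is not Vinador; base rate stands.
The additional-duty order on 0282.66.71 targets Coros, not Talay; it does not apply.
Duty = €107,277.30 × 6% = €6,436.64.
Total = €23,094.70 + €6,436.64 = €29,531.34.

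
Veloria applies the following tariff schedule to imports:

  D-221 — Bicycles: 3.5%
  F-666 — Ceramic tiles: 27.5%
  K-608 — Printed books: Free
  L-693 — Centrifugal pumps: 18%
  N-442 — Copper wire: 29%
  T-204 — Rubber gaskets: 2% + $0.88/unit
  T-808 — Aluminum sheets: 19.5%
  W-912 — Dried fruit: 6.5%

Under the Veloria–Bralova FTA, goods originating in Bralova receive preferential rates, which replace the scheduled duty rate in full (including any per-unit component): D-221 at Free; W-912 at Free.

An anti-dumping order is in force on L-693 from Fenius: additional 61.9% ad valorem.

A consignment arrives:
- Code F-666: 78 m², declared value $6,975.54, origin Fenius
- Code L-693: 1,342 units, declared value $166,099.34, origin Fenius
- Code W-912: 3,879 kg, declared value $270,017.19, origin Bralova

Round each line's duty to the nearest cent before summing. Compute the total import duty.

$134,631.64

Line 1 (F-666, Fenius, 78 m², $6,975.54):
Base rate for F-666 is 27.5%.
Duty = $6,975.54 × 27.5% = $1,918.27.
Line 2 (L-693, Fenius, 1,342 units, $166,099.34):
Base rate for L-693 is 18%.
Additional duty on L-693 from Fenius: +61.9%. Applied ad valorem rate: 18% + 61.9% = 79.9%.
Duty = $166,099.34 × 79.9% = $132,713.37.
Line 3 (W-912, Bralova, 3,879 kg, $270,017.19):
Base rate for W-912 is 6.5%.
Origin Bralova qualifies under the Veloria–Bralova agreement and W-912 is covered: preferential rate Free applies instead.
Duty = $270,017.19 × 0% = $0.00.
Total = $1,918.27 + $132,713.37 + $0.00 = $134,631.64.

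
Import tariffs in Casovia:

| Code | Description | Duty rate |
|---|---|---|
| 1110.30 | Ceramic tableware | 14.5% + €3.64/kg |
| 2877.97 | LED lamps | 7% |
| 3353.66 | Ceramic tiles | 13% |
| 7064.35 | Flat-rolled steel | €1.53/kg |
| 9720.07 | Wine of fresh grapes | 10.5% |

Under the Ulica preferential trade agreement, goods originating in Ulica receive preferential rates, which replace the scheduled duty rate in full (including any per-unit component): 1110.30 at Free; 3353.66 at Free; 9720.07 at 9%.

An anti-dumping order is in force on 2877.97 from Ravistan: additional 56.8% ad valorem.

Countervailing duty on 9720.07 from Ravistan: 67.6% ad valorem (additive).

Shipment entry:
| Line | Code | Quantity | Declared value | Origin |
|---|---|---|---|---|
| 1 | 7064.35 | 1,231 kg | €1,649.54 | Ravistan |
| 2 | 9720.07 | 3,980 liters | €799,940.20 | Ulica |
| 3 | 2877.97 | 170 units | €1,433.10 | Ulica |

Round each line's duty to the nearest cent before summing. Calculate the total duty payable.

Line 1 (7064.35, Ravistan, 1,231 kg, €1,649.54):
Base rate for 7064.35 is €1.53/kg.
Duty = 1,231 × €1.53 = €1,883.43.
Line 2 (9720.07, Ulica, 3,980 liters, €799,940.20):
Base rate for 9720.07 is 10.5%.
Origin Ulica qualifies under the Casovia–Ulica agreement and 9720.07 is covered: preferential rate 9% applies instead.
The additional-duty order on 9720.07 targets Ravistan, not Ulica; it does not apply.
Duty = €799,940.20 × 9% = €71,994.62.
Line 3 (2877.97, Ulica, 170 units, €1,433.10):
Base rate for 2877.97 is 7%.
Origin Ulica is the FTA partner but 2877.97 is not on the preference list; base rate stands.
The additional-duty order on 2877.97 targets Ravistan, not Ulica; it does not apply.
Duty = €1,433.10 × 7% = €100.32.
Total = €1,883.43 + €71,994.62 + €100.32 = €73,978.37.

€73,978.37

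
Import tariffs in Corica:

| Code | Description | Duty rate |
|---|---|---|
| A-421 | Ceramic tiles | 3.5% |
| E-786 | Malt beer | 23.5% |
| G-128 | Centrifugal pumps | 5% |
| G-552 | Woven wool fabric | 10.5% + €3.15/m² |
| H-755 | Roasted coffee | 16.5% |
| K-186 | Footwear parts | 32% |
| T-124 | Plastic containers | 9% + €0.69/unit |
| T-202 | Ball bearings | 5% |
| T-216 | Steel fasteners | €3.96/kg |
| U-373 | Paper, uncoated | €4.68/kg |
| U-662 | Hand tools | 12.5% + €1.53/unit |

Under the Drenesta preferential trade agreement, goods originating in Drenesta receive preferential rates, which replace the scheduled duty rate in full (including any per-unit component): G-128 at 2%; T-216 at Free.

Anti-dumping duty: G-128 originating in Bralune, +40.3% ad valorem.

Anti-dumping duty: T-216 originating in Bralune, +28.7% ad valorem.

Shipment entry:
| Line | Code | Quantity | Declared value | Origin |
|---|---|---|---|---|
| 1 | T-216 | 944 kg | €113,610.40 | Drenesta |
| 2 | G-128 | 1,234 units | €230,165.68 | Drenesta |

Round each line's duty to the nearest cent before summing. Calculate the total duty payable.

Line 1 (T-216, Drenesta, 944 kg, €113,610.40):
Base rate for T-216 is €3.96/kg.
Origin Drenesta qualifies under the Corica–Drenesta agreement and T-216 is covered: preferential rate Free applies instead.
The additional-duty order on T-216 targets Bralune, not Drenesta; it does not apply.
Duty = €113,610.40 × 0% = €0.00.
Line 2 (G-128, Drenesta, 1,234 units, €230,165.68):
Base rate for G-128 is 5%.
Origin Drenesta qualifies under the Corica–Drenesta agreement and G-128 is covered: preferential rate 2% applies instead.
The additional-duty order on G-128 targets Bralune, not Drenesta; it does not apply.
Duty = €230,165.68 × 2% = €4,603.31.
Total = €0.00 + €4,603.31 = €4,603.31.

€4,603.31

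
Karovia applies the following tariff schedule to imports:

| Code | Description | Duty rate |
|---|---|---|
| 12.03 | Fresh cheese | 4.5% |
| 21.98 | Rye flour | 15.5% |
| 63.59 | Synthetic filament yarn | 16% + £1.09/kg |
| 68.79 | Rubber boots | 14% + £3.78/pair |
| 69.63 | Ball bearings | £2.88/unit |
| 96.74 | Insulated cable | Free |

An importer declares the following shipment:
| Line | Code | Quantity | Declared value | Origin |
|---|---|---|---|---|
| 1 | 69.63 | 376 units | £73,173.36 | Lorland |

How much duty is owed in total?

£1,082.88

Line 1 (69.63, Lorland, 376 units, £73,173.36):
Base rate for 69.63 is £2.88/unit.
Duty = 376 × £2.88 = £1,082.88.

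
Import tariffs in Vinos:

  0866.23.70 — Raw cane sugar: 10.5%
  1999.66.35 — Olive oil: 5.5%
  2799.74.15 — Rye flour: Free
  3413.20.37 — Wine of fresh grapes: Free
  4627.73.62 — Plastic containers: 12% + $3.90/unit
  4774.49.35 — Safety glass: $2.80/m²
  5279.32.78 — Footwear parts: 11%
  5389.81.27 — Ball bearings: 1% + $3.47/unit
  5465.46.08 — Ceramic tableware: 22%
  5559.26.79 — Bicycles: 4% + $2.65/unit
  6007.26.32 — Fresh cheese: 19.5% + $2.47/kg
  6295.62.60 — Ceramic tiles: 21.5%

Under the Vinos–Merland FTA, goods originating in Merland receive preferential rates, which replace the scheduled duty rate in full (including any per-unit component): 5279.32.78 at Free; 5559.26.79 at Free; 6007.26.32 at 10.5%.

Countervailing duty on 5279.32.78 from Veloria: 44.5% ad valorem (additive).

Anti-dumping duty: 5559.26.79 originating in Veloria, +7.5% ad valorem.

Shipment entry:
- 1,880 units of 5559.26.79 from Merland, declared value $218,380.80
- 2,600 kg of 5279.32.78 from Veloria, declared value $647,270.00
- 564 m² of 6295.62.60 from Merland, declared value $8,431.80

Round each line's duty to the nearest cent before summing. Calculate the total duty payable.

Line 1 (5559.26.79, Merland, 1,880 units, $218,380.80):
Base rate for 5559.26.79 is 4% + $2.65/unit.
Origin Merland qualifies under the Vinos–Merland agreement and 5559.26.79 is covered: preferential rate Free applies instead.
The additional-duty order on 5559.26.79 targets Veloria, not Merland; it does not apply.
Duty = $218,380.80 × 0% = $0.00.
Line 2 (5279.32.78, Veloria, 2,600 kg, $647,270.00):
Base rate for 5279.32.78 is 11%.
5279.32.78 has an FTA preferential rate, but origin Veloria is not Merland; base rate stands.
Additional duty on 5279.32.78 from Veloria: +44.5%. Applied ad valorem rate: 11% + 44.5% = 55.5%.
Duty = $647,270.00 × 55.5% = $359,234.85.
Line 3 (6295.62.60, Merland, 564 m², $8,431.80):
Base rate for 6295.62.60 is 21.5%.
Origin Merland is the FTA partner but 6295.62.60 is not on the preference list; base rate stands.
Duty = $8,431.80 × 21.5% = $1,812.84.
Total = $0.00 + $359,234.85 + $1,812.84 = $361,047.69.

$361,047.69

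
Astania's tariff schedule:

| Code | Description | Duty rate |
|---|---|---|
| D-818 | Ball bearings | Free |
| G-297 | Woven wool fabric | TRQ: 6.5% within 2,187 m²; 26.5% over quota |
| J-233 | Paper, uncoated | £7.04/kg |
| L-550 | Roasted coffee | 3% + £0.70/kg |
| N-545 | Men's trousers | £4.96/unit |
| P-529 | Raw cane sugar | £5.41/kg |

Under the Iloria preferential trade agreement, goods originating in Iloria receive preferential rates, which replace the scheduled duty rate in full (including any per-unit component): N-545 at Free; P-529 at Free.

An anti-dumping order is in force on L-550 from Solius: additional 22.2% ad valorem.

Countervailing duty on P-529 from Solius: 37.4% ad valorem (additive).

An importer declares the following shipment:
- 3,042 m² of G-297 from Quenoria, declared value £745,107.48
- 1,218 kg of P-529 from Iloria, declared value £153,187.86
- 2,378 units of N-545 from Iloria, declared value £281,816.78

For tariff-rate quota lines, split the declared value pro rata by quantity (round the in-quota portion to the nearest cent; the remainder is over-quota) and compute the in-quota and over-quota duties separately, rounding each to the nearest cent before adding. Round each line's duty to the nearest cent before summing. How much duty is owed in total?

£90,316.73

Line 1 (G-297, Quenoria, 3,042 m², £745,107.48):
Code G-297 is under a tariff-rate quota (threshold 2,187 m²). In-quota: 2,187 m² at 6.5%; over-quota: 855 m² at 26.5%.
Pro-rata value split: in-quota = £745,107.48 × 2,187/3,042 = £535,683.78; over-quota = £745,107.48 − £535,683.78 = £209,423.70.
In-quota duty = £535,683.78 × 6.5% = £34,819.45. Over-quota duty = £209,423.70 × 26.5% = £55,497.28.
Line duty = £34,819.45 + £55,497.28 = £90,316.73.
Line 2 (P-529, Iloria, 1,218 kg, £153,187.86):
Base rate for P-529 is £5.41/kg.
Origin Iloria qualifies under the Astania–Iloria agreement and P-529 is covered: preferential rate Free applies instead.
The additional-duty order on P-529 targets Solius, not Iloria; it does not apply.
Duty = £153,187.86 × 0% = £0.00.
Line 3 (N-545, Iloria, 2,378 units, £281,816.78):
Base rate for N-545 is £4.96/unit.
Origin Iloria qualifies under the Astania–Iloria agreement and N-545 is covered: preferential rate Free applies instead.
Duty = £281,816.78 × 0% = £0.00.
Total = £90,316.73 + £0.00 + £0.00 = £90,316.73.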